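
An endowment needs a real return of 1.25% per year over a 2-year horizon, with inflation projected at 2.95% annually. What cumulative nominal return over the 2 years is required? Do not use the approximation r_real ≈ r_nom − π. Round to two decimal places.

Required annual nominal rate: (1+1.25%)(1+2.95%) − 1 = 4.236875%.
Cumulative over 2 years: (1 + 0.04236875)^2 − 1 ≈ 0.08653.

8.65%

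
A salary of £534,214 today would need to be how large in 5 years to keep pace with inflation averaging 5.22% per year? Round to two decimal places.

£688,980.22

Cumulative price-level factor: (1+5.22%)^5 ≈ 1.2897082778.
Multiplying £534,214 by the price-level factor gives the future nominal sum.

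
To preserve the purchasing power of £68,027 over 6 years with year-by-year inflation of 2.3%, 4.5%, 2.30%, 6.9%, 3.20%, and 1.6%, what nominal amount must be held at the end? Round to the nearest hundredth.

Cumulative price-level factor: 1.023 × 1.045 × 1.0230 × 1.069 × 1.0320 × 1.016 ≈ 1.2257973223.
Multiplying £68,027 by the price-level factor gives the future nominal sum.

£83,387.31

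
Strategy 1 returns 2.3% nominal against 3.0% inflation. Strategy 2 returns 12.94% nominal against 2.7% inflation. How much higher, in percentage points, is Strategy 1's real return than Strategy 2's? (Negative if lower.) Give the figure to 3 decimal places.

-10.650

Strategy 1 real return: 1.023/1.030 − 1 = -0.6796%.
Strategy 2 real return: 1.1294/1.027 − 1 = 9.9708%.
Difference: -0.6796 − 9.9708 = -10.6504 pp.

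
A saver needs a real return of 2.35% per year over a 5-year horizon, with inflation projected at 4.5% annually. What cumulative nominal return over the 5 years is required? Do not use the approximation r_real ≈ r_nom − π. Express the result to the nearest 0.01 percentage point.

Required annual nominal rate: (1+2.35%)(1+4.5%) − 1 = 6.95575%.
Cumulative over 5 years: (1 + 0.0695575)^5 − 1 ≈ 0.39965.

39.97%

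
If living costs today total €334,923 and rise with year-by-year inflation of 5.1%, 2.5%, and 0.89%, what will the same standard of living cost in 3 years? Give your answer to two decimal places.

Cumulative price-level factor: 1.051 × 1.025 × 1.0089 = 1.0868627475.
The nominal amount required is €334,923 scaled up by that factor.

€364,015.33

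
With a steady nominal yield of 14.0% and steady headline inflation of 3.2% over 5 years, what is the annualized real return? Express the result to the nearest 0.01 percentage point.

With constant rates the annual real return is the same each year: (1+14.0%)/(1+3.2%) − 1 = 0.10465.

10.47%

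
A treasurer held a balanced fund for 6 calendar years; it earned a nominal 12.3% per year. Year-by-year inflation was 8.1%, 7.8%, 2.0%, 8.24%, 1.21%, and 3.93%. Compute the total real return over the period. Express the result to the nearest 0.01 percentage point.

48.21%

Cumulative inflation factor: 1.081 × 1.078 × 1.020 × 1.0824 × 1.0121 × 1.0393 ≈ 1.35331.
Nominal growth factor: 2.00576. Real growth factor = 2.00576 / 1.35331 ≈ 1.48211.
Total real return ≈ 48.2115%.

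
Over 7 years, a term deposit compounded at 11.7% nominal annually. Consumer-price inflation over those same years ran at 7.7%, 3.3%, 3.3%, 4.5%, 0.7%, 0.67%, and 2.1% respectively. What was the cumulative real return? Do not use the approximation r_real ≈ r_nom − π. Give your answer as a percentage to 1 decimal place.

74.5%

Cumulative inflation factor: 1.077 × 1.033 × 1.033 × 1.045 × 1.007 × 1.0067 × 1.021 ≈ 1.24305.
Nominal growth factor: 2.16956. Real growth factor = 2.16956 / 1.24305 ≈ 1.74536.
Total real return ≈ 74.5357%.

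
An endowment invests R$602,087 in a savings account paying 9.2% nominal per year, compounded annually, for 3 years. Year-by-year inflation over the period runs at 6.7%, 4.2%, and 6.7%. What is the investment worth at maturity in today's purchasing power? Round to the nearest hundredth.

R$660,892.17

Nominal value at maturity: R$602,087 × (1 + 9.2%)^3 ≈ R$784,020.04.
Price-level factor over 3 years: 1.067 × 1.042 × 1.067 = 1.186305538.
Dividing the nominal maturity value by the price-level factor gives the value in today's money.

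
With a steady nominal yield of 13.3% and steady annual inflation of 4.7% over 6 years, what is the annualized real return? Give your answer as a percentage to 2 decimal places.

8.21%

With constant rates the annual real return is the same each year: (1+13.3%)/(1+4.7%) − 1 = 0.08214.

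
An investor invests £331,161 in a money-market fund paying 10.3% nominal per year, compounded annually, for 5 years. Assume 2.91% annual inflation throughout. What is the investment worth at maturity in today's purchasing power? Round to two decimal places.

Nominal value at maturity: £331,161 × (1 + 10.3%)^5 ≈ £540,650.67.
Price-level factor over 5 years: (1 + 2.91%)^5 ≈ 1.1542181280.
Dividing the nominal maturity value by the price-level factor gives the value in today's money.

£468,412.91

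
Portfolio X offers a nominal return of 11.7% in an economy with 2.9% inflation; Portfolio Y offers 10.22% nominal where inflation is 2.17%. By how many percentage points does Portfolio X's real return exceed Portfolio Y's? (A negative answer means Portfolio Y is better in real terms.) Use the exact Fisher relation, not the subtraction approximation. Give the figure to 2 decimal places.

Portfolio X real return: 1.117/1.029 − 1 = 8.552%.
Portfolio Y real return: 1.1022/1.0217 − 1 = 7.879%.
Difference: 8.552 − 7.879 = 0.673 pp.

0.67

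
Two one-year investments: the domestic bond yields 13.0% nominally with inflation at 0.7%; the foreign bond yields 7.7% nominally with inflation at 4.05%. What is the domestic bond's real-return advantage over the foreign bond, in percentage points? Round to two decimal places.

8.71

The domestic bond real return: 1.130/1.007 − 1 = 12.214%.
The foreign bond real return: 1.077/1.0405 − 1 = 3.508%.
Difference: 12.214 − 3.508 = 8.706 pp.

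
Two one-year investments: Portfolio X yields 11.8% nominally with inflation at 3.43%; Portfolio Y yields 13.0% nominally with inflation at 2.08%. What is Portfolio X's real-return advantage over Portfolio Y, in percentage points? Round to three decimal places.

-2.605

Portfolio X real return: 1.118/1.0343 − 1 = 8.0924%.
Portfolio Y real return: 1.130/1.0208 − 1 = 10.6975%.
Difference: 8.0924 − 10.6975 = -2.6051 pp.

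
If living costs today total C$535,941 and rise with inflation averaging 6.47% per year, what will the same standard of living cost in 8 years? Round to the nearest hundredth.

C$884,983.18

Cumulative price-level factor: (1+6.47%)^8 ≈ 1.6512697785.
The nominal amount required is C$535,941 scaled up by that factor.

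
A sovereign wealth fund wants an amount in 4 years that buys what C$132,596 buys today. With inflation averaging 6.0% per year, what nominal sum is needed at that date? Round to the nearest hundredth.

C$167,399.39

Cumulative price-level factor: (1+6.0%)^4 = 1.26247696.
Multiplying C$132,596 by the price-level factor gives the future nominal sum.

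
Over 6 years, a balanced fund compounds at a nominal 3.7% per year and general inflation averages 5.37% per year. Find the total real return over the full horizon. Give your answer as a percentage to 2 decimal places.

-9.14%

The annual real rate is (1+3.7%)/(1+5.37%) − 1 = -1.5849%.
Compounded over 6 years: (1 + -0.015849)^6 − 1 ≈ -0.09140.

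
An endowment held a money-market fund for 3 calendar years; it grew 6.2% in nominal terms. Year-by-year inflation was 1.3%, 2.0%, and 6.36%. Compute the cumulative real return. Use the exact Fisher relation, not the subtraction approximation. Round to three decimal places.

-3.365%

Cumulative inflation factor: 1.013 × 1.020 × 1.0636 ≈ 1.09898.
Nominal growth factor: 1.06200. Real growth factor = 1.06200 / 1.09898 ≈ 0.96635.
Total real return ≈ -3.3645%.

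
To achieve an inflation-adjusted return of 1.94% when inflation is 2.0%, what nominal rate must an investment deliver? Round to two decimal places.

3.98%

By the Fisher equation, 1 + r_nom = (1 + 1.94%)(1 + 2.0%) = 1.0194 × 1.020 = 1.039788.
So r_nom = 3.9788%.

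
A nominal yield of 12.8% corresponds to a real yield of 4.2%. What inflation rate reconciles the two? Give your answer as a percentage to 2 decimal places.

8.25%

From (1+r_nom) = (1+r_real)(1+π), we get 1+π = (1 + 12.8%)/(1 + 4.2%) = 1.128/1.042 ≈ 1.08253.
So π ≈ 8.2534%.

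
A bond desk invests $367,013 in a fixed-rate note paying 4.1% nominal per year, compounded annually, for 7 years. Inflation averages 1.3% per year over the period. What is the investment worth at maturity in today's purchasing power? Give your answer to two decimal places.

$444,191.70

Nominal value at maturity: $367,013 × (1 + 4.1%)^7 ≈ $486,224.18.
Price-level factor over 7 years: (1 + 1.3%)^7 ≈ 1.0946269025.
The maturity value deflated by that factor is the answer in today's purchasing power.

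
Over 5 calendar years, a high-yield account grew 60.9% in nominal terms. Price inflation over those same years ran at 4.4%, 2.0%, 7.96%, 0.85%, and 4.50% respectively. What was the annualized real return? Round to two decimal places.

Cumulative inflation factor: 1.044 × 1.020 × 1.0796 × 1.0085 × 1.0450 ≈ 1.21159.
Nominal growth factor: 1.60900. Real growth factor = 1.60900 / 1.21159 ≈ 1.32801.
Annualized: 1.32801^(1/5) − 1 ≈ 0.05838.

5.84%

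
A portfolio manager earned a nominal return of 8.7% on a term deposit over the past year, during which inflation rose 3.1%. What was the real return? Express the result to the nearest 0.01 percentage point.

5.43%

Real return via the Fisher equation: (1 + 8.7%)/(1 + 3.1%) − 1 = 1.087/1.031 − 1 ≈ 0.05432.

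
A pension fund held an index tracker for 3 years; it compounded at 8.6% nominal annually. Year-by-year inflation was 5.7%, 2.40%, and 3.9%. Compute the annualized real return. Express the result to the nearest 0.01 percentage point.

Cumulative inflation factor: 1.057 × 1.0240 × 1.039 ≈ 1.12458.
Nominal growth factor: 1.28082. Real growth factor = 1.28082 / 1.12458 ≈ 1.13894.
Annualized: 1.13894^(1/3) − 1 ≈ 0.04432.

4.43%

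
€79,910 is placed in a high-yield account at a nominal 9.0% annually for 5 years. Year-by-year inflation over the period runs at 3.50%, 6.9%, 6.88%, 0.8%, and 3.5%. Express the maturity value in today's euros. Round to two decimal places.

€99,659.39

Nominal value at maturity: €79,910 × (1 + 9.0%)^5 ≈ €122,951.44.
Price-level factor over 5 years: 1.0350 × 1.069 × 1.0688 × 1.008 × 1.035 ≈ 1.2337165253.
The maturity value deflated by that factor is the answer in today's purchasing power.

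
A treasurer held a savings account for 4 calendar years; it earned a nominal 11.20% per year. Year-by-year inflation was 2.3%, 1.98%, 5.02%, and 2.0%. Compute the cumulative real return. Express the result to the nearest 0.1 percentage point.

36.8%

Cumulative inflation factor: 1.023 × 1.0198 × 1.0502 × 1.020 ≈ 1.11754.
Nominal growth factor: 1.52904. Real growth factor = 1.52904 / 1.11754 ≈ 1.36822.
Total real return ≈ 36.8221%.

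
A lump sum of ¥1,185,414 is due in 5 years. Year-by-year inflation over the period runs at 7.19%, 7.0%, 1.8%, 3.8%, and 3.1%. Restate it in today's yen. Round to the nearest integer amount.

¥948,698

Price-level factor over 5 years: 1.0719 × 1.070 × 1.018 × 1.038 × 1.031 ≈ 1.2495160684.
Purchasing power today: ¥1,185,414 divided by that factor.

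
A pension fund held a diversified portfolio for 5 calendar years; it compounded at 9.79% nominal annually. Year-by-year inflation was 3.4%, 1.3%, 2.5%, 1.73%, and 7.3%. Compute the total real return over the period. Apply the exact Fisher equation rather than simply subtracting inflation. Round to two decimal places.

Cumulative inflation factor: 1.034 × 1.013 × 1.025 × 1.0173 × 1.073 ≈ 1.17193.
Nominal growth factor: 1.59520. Real growth factor = 1.59520 / 1.17193 ≈ 1.36117.
Total real return ≈ 36.1167%.

36.12%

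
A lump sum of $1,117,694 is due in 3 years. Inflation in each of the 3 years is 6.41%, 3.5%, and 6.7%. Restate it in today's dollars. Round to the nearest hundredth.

Price-level factor over 3 years: 1.0641 × 1.035 × 1.067 = 1.1751335145.
Purchasing power today: $1,117,694 divided by that factor.

$951,120.86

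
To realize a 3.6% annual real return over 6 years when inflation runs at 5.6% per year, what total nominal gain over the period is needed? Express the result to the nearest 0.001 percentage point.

71.452%

Required annual nominal rate: (1+3.6%)(1+5.6%) − 1 = 9.4016%.
Cumulative over 6 years: (1 + 0.094016)^6 − 1 ≈ 0.71452.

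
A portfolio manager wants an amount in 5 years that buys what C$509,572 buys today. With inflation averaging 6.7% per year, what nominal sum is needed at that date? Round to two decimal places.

C$704,737.94

Cumulative price-level factor: (1+6.7%)^5 ≈ 1.3829997357.
The nominal amount required is C$509,572 scaled up by that factor.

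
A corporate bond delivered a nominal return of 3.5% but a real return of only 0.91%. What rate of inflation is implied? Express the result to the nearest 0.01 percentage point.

2.57%

From (1+r_nom) = (1+r_real)(1+π), we get 1+π = (1 + 3.5%)/(1 + 0.91%) = 1.035/1.0091 ≈ 1.02567.
So π ≈ 2.5666%.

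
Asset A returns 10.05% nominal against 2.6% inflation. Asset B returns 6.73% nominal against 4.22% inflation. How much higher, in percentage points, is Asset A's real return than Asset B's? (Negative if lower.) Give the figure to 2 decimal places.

Asset A real return: 1.1005/1.026 − 1 = 7.261%.
Asset B real return: 1.0673/1.0422 − 1 = 2.408%.
Difference: 7.261 − 2.408 = 4.853 pp.

4.85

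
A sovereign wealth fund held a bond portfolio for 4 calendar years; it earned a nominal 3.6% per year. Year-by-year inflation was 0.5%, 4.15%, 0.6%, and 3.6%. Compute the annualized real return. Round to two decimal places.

Cumulative inflation factor: 1.005 × 1.0415 × 1.006 × 1.036 ≈ 1.09090.
Nominal growth factor: 1.15196. Real growth factor = 1.15196 / 1.09090 ≈ 1.05598.
Annualized: 1.05598^(1/4) − 1 ≈ 0.01371.

1.37%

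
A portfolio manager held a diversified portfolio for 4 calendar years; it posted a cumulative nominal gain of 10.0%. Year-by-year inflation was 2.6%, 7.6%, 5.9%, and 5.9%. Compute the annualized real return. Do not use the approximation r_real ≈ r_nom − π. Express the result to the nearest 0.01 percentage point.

Cumulative inflation factor: 1.026 × 1.076 × 1.059 × 1.059 ≈ 1.23809.
Nominal growth factor: 1.10000. Real growth factor = 1.10000 / 1.23809 ≈ 0.88847.
Annualized: 0.88847^(1/4) − 1 ≈ -0.02913.

-2.91%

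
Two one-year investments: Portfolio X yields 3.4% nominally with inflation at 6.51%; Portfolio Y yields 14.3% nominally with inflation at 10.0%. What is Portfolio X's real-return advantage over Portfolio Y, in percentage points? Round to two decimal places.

Portfolio X real return: 1.034/1.0651 − 1 = -2.920%.
Portfolio Y real return: 1.143/1.100 − 1 = 3.909%.
Difference: -2.920 − 3.909 = -6.829 pp.

-6.83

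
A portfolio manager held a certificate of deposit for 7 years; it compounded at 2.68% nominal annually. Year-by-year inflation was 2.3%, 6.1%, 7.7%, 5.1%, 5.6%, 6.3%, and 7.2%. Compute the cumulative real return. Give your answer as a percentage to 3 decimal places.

-18.605%

Cumulative inflation factor: 1.023 × 1.061 × 1.077 × 1.051 × 1.056 × 1.063 × 1.072 ≈ 1.47843.
Nominal growth factor: 1.20338. Real growth factor = 1.20338 / 1.47843 ≈ 0.81395.
Total real return ≈ -18.6046%.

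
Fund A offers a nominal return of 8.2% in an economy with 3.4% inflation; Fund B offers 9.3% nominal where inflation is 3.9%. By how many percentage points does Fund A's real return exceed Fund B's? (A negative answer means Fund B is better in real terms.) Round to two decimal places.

-0.56

Fund A real return: 1.082/1.034 − 1 = 4.642%.
Fund B real return: 1.093/1.039 − 1 = 5.197%.
Difference: 4.642 − 5.197 = -0.555 pp.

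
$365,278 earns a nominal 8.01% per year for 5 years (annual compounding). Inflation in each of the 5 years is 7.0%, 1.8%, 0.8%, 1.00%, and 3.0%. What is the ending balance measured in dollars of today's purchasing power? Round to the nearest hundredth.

Nominal value at maturity: $365,278 × (1 + 8.01%)^5 ≈ $536,961.75.
Price-level factor over 5 years: 1.070 × 1.018 × 1.008 × 1.0100 × 1.030 ≈ 1.1422224354.
Dividing the nominal maturity value by the price-level factor gives the value in today's money.

$470,102.61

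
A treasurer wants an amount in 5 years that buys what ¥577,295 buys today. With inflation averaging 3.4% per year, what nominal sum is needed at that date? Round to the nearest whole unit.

Cumulative price-level factor: (1+3.4%)^5 ≈ 1.1819597671.
Multiplying ¥577,295 by the price-level factor gives the future nominal sum.

¥682,339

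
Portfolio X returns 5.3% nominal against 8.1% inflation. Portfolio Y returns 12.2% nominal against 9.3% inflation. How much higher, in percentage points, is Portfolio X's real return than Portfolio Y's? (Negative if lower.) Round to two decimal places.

Portfolio X real return: 1.053/1.081 − 1 = -2.590%.
Portfolio Y real return: 1.122/1.093 − 1 = 2.653%.
Difference: -2.590 − 2.653 = -5.243 pp.

-5.24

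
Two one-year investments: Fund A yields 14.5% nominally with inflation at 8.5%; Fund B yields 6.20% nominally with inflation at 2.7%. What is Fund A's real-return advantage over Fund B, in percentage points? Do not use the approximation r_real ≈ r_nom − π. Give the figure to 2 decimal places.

2.12

Fund A real return: 1.145/1.085 − 1 = 5.530%.
Fund B real return: 1.0620/1.027 − 1 = 3.408%.
Difference: 5.530 − 3.408 = 2.122 pp.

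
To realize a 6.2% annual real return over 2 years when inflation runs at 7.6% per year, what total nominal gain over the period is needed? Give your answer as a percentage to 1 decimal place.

Required annual nominal rate: (1+6.2%)(1+7.6%) − 1 = 14.2712%.
Cumulative over 2 years: (1 + 0.142712)^2 − 1 ≈ 0.30579.

30.6%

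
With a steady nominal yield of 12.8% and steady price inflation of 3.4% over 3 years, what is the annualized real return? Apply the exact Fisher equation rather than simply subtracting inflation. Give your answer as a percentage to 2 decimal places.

9.09%

With constant rates the annual real return is the same each year: (1+12.8%)/(1+3.4%) − 1 = 0.09091.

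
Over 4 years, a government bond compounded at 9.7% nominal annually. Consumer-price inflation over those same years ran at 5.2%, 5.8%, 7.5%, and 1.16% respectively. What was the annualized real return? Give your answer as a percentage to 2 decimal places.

4.59%

Cumulative inflation factor: 1.052 × 1.058 × 1.075 × 1.0116 ≈ 1.21037.
Nominal growth factor: 1.44819. Real growth factor = 1.44819 / 1.21037 ≈ 1.19649.
Annualized: 1.19649^(1/4) − 1 ≈ 0.04587.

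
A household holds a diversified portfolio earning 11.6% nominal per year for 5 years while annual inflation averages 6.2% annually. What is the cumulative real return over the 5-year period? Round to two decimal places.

28.14%

The annual real rate is (1+11.6%)/(1+6.2%) − 1 = 5.0847%.
Compounded over 5 years: (1 + 0.050847)^5 − 1 ≈ 0.28144.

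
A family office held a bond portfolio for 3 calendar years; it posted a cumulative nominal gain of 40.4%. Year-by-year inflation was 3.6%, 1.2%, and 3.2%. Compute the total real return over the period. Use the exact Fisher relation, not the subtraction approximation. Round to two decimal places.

29.76%

Cumulative inflation factor: 1.036 × 1.012 × 1.032 ≈ 1.08198.
Nominal growth factor: 1.40400. Real growth factor = 1.40400 / 1.08198 ≈ 1.29762.
Total real return ≈ 29.7619%.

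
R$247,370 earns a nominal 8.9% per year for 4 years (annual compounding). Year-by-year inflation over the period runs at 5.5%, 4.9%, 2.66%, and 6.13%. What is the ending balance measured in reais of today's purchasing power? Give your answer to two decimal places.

R$288,530.13

Nominal value at maturity: R$247,370 × (1 + 8.9%)^4 ≈ R$347,903.30.
Price-level factor over 4 years: 1.055 × 1.049 × 1.0266 × 1.0613 ≈ 1.2057780452.
The maturity value deflated by that factor is the answer in today's purchasing power.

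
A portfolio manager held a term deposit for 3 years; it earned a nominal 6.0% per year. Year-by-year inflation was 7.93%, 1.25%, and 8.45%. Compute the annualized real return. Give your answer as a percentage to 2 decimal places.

0.17%

Cumulative inflation factor: 1.0793 × 1.0125 × 1.0845 ≈ 1.18513.
Nominal growth factor: 1.19102. Real growth factor = 1.19102 / 1.18513 ≈ 1.00496.
Annualized: 1.00496^(1/3) − 1 ≈ 0.00165.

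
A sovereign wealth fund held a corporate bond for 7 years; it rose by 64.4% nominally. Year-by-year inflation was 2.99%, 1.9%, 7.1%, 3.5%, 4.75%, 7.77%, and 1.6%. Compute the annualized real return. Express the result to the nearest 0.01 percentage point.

3.03%

Cumulative inflation factor: 1.0299 × 1.019 × 1.071 × 1.035 × 1.0475 × 1.0777 × 1.016 ≈ 1.33427.
Nominal growth factor: 1.64400. Real growth factor = 1.64400 / 1.33427 ≈ 1.23213.
Annualized: 1.23213^(1/7) − 1 ≈ 0.03027.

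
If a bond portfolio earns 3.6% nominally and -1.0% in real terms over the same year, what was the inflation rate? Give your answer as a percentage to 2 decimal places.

4.65%

From (1+r_nom) = (1+r_real)(1+π), we get 1+π = (1 + 3.6%)/(1 − 1.0%) = 1.036/0.990 ≈ 1.04646.
So π ≈ 4.6465%.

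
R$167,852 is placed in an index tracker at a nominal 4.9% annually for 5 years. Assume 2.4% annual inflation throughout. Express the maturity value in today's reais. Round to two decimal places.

Nominal value at maturity: R$167,852 × (1 + 4.9%)^5 ≈ R$213,208.23.
Price-level factor over 5 years: (1 + 2.4%)^5 ≈ 1.1258999068.
The maturity value deflated by that factor is the answer in today's purchasing power.

R$189,366.95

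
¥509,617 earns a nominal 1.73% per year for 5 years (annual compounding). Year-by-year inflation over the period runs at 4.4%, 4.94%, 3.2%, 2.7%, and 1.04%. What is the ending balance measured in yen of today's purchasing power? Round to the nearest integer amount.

Nominal value at maturity: ¥509,617 × (1 + 1.73%)^5 ≈ ¥555,251.
Price-level factor over 5 years: 1.044 × 1.0494 × 1.032 × 1.027 × 1.0104 ≈ 1.1732350718.
Dividing the nominal maturity value by the price-level factor gives the value in today's money.

¥473,265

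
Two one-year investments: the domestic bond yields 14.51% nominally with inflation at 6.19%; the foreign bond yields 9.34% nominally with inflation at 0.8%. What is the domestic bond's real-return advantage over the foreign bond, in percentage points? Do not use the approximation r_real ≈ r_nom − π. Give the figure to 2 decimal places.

-0.64

The domestic bond real return: 1.1451/1.0619 − 1 = 7.835%.
The foreign bond real return: 1.0934/1.008 − 1 = 8.472%.
Difference: 7.835 − 8.472 = -0.637 pp.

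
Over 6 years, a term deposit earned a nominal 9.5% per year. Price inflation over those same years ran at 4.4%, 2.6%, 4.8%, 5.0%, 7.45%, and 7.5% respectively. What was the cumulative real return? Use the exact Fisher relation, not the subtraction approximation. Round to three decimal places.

26.611%

Cumulative inflation factor: 1.044 × 1.026 × 1.048 × 1.050 × 1.0745 × 1.075 ≈ 1.36149.
Nominal growth factor: 1.72379. Real growth factor = 1.72379 / 1.36149 ≈ 1.26611.
Total real return ≈ 26.6110%.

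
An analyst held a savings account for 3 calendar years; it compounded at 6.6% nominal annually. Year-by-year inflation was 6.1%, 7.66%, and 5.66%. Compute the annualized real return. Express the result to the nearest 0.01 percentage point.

0.12%

Cumulative inflation factor: 1.061 × 1.0766 × 1.0566 ≈ 1.20693.
Nominal growth factor: 1.21136. Real growth factor = 1.21136 / 1.20693 ≈ 1.00367.
Annualized: 1.00367^(1/3) − 1 ≈ 0.00122.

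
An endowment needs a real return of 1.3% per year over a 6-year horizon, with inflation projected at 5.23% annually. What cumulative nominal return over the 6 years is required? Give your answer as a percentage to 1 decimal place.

Required annual nominal rate: (1+1.3%)(1+5.23%) − 1 = 6.59799%.
Cumulative over 6 years: (1 + 0.0659799)^6 − 1 ≈ 0.46722.

46.7%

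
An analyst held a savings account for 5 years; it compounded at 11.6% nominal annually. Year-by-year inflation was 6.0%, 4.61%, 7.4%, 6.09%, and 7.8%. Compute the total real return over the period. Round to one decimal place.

27.1%

Cumulative inflation factor: 1.060 × 1.0461 × 1.074 × 1.0609 × 1.078 ≈ 1.36200.
Nominal growth factor: 1.73110. Real growth factor = 1.73110 / 1.36200 ≈ 1.27100.
Total real return ≈ 27.0997%.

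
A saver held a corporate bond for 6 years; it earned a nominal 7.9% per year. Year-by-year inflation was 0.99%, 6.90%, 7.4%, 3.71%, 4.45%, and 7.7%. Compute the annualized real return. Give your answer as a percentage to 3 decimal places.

Cumulative inflation factor: 1.0099 × 1.0690 × 1.074 × 1.0371 × 1.0445 × 1.077 ≈ 1.35271.
Nominal growth factor: 1.57808. Real growth factor = 1.57808 / 1.35271 ≈ 1.16660.
Annualized: 1.16660^(1/6) − 1 ≈ 0.02602.

2.602%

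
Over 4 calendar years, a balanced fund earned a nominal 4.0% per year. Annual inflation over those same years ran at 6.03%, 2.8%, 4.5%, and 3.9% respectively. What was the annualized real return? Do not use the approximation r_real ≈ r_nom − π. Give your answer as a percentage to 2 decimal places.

Cumulative inflation factor: 1.0603 × 1.028 × 1.045 × 1.039 ≈ 1.18346.
Nominal growth factor: 1.16986. Real growth factor = 1.16986 / 1.18346 ≈ 0.98851.
Annualized: 0.98851^(1/4) − 1 ≈ -0.00289.

-0.29%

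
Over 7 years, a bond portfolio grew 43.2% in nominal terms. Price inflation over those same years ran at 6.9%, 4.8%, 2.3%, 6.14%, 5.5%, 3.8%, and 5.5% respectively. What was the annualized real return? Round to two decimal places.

Cumulative inflation factor: 1.069 × 1.048 × 1.023 × 1.0614 × 1.055 × 1.038 × 1.055 ≈ 1.40539.
Nominal growth factor: 1.43200. Real growth factor = 1.43200 / 1.40539 ≈ 1.01894.
Annualized: 1.01894^(1/7) − 1 ≈ 0.00268.

0.27%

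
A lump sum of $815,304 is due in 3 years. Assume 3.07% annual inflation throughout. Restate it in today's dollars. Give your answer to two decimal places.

$744,599.51

Price-level factor over 3 years: (1 + 3.07%)^3 ≈ 1.0949564044.
Purchasing power today: $815,304 divided by that factor.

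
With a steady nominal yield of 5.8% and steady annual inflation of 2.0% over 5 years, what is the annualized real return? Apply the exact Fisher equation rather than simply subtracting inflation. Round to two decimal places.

With constant rates the annual real return is the same each year: (1+5.8%)/(1+2.0%) − 1 = 0.03725.

3.73%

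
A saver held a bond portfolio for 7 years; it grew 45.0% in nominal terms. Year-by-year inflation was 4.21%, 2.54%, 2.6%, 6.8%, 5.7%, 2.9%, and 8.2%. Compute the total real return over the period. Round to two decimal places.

5.23%

Cumulative inflation factor: 1.0421 × 1.0254 × 1.026 × 1.068 × 1.057 × 1.029 × 1.082 ≈ 1.37797.
Nominal growth factor: 1.45000. Real growth factor = 1.45000 / 1.37797 ≈ 1.05227.
Total real return ≈ 5.2275%.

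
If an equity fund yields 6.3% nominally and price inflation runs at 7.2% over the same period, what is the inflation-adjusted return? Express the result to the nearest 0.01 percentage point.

Real return via the Fisher equation: (1 + 6.3%)/(1 + 7.2%) − 1 = 1.063/1.072 − 1 ≈ -0.00840.

-0.84%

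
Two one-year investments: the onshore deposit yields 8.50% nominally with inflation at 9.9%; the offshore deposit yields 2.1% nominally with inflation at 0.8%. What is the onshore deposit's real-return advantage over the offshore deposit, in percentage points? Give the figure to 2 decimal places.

-2.56

The onshore deposit real return: 1.0850/1.099 − 1 = -1.274%.
The offshore deposit real return: 1.021/1.008 − 1 = 1.290%.
Difference: -1.274 − 1.290 = -2.564 pp.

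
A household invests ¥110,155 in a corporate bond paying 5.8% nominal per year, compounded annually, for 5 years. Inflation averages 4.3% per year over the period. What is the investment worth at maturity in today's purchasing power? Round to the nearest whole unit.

¥118,307

Nominal value at maturity: ¥110,155 × (1 + 5.8%)^5 ≈ ¥146,027.
Price-level factor over 5 years: (1 + 4.3%)^5 ≈ 1.2343023110.
The maturity value deflated by that factor is the answer in today's purchasing power.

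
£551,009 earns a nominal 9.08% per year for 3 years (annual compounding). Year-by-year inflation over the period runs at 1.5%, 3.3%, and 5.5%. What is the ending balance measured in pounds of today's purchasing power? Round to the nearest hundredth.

£646,510.02

Nominal value at maturity: £551,009 × (1 + 9.08%)^3 ≈ £715,144.96.
Price-level factor over 3 years: 1.015 × 1.033 × 1.055 = 1.106162225.
Dividing the nominal maturity value by the price-level factor gives the value in today's money.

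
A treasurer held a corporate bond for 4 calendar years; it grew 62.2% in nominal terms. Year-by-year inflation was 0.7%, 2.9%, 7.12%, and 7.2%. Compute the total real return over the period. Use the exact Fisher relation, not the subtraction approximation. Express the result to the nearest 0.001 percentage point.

Cumulative inflation factor: 1.007 × 1.029 × 1.0712 × 1.072 ≈ 1.18990.
Nominal growth factor: 1.62200. Real growth factor = 1.62200 / 1.18990 ≈ 1.36314.
Total real return ≈ 36.3141%.

36.314%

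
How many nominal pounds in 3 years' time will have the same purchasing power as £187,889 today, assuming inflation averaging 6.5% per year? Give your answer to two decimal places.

£226,960.45

Cumulative price-level factor: (1+6.5%)^3 = 1.207949625.
Multiplying £187,889 by the price-level factor gives the future nominal sum.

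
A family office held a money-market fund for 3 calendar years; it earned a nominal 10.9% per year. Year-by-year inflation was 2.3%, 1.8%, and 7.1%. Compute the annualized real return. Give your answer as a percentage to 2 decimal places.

6.94%

Cumulative inflation factor: 1.023 × 1.018 × 1.071 ≈ 1.11535.
Nominal growth factor: 1.36394. Real growth factor = 1.36394 / 1.11535 ≈ 1.22287.
Annualized: 1.22287^(1/3) − 1 ≈ 0.06937.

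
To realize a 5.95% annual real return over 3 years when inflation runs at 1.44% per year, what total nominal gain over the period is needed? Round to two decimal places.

24.15%

Required annual nominal rate: (1+5.95%)(1+1.44%) − 1 = 7.47568%.
Cumulative over 3 years: (1 + 0.0747568)^3 − 1 ≈ 0.24145.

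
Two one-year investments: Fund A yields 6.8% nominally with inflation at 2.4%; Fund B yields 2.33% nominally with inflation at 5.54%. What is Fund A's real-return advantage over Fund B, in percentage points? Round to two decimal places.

7.34

Fund A real return: 1.068/1.024 − 1 = 4.297%.
Fund B real return: 1.0233/1.0554 − 1 = -3.042%.
Difference: 4.297 − (-3.042) = 7.339 pp.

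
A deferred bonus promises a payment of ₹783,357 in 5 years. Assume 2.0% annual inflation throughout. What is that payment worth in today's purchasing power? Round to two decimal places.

₹709,510.57

Price-level factor over 5 years: (1 + 2.0%)^5 = 1.1040808032.
Purchasing power today: ₹783,357 divided by that factor.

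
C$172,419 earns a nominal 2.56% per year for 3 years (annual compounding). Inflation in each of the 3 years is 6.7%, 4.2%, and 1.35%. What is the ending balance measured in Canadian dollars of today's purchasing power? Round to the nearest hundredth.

Nominal value at maturity: C$172,419 × (1 + 2.56%)^3 ≈ C$186,002.66.
Price-level factor over 3 years: 1.067 × 1.042 × 1.0135 = 1.126823489.
The maturity value deflated by that factor is the answer in today's purchasing power.

C$165,068.14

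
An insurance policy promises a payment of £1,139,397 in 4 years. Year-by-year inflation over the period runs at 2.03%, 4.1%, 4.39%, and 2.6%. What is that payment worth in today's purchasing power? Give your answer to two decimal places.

Price-level factor over 4 years: 1.0203 × 1.041 × 1.0439 × 1.026 ≈ 1.1375876656.
Purchasing power today: £1,139,397 divided by that factor.

£1,001,590.50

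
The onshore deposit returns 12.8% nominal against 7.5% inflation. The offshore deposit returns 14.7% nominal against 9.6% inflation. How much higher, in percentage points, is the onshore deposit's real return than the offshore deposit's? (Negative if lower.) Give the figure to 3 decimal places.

0.277

The onshore deposit real return: 1.128/1.075 − 1 = 4.9302%.
The offshore deposit real return: 1.147/1.096 − 1 = 4.6533%.
Difference: 4.9302 − 4.6533 = 0.2769 pp.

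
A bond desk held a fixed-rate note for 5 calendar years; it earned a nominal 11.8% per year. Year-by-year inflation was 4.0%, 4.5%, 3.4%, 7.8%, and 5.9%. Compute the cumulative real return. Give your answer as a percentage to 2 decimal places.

Cumulative inflation factor: 1.040 × 1.045 × 1.034 × 1.078 × 1.059 ≈ 1.28288.
Nominal growth factor: 1.74666. Real growth factor = 1.74666 / 1.28288 ≈ 1.36152.
Total real return ≈ 36.1520%.

36.15%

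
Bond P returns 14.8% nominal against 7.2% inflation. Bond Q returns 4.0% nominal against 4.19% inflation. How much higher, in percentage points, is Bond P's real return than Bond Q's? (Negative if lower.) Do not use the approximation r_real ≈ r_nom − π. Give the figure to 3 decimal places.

Bond P real return: 1.148/1.072 − 1 = 7.0896%.
Bond Q real return: 1.040/1.0419 − 1 = -0.1824%.
Difference: 7.0896 − (-0.1824) = 7.2720 pp.

7.272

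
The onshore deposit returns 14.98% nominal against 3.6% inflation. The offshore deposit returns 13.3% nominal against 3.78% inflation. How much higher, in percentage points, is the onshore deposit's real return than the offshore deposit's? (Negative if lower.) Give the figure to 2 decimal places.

The onshore deposit real return: 1.1498/1.036 − 1 = 10.985%.
The offshore deposit real return: 1.133/1.0378 − 1 = 9.173%.
Difference: 10.985 − 9.173 = 1.812 pp.

1.81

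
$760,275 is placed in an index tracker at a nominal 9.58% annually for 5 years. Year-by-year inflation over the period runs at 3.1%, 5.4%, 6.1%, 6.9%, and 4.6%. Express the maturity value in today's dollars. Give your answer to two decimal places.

Nominal value at maturity: $760,275 × (1 + 9.58%)^5 ≈ $1,201,232.82.
Price-level factor over 5 years: 1.031 × 1.054 × 1.061 × 1.069 × 1.046 ≈ 1.2892111407.
The maturity value deflated by that factor is the answer in today's purchasing power.

$931,758.02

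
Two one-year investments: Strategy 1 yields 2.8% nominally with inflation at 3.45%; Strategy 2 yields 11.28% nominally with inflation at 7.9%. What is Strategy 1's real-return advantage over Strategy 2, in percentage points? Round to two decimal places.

-3.76

Strategy 1 real return: 1.028/1.0345 − 1 = -0.628%.
Strategy 2 real return: 1.1128/1.079 − 1 = 3.133%.
Difference: -0.628 − 3.133 = -3.761 pp.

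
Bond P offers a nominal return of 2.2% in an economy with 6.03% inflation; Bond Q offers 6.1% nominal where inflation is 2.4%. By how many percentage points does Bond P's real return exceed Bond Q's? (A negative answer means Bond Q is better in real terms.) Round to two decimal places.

Bond P real return: 1.022/1.0603 − 1 = -3.612%.
Bond Q real return: 1.061/1.024 − 1 = 3.613%.
Difference: -3.612 − 3.613 = -7.225 pp.

-7.23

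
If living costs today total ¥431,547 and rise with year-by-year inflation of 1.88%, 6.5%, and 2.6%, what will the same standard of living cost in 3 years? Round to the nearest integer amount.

¥480,412

Cumulative price-level factor: 1.0188 × 1.065 × 1.026 = 1.113232572.
The nominal amount required is ¥431,547 scaled up by that factor.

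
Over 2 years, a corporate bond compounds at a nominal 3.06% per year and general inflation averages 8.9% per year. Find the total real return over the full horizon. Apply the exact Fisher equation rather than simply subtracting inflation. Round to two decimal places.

The annual real rate is (1+3.06%)/(1+8.9%) − 1 = -5.3627%.
Compounded over 2 years: (1 + -0.053627)^2 − 1 ≈ -0.10438.

-10.44%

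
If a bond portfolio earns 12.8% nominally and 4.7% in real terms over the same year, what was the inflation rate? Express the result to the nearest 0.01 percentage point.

7.74%

From (1+r_nom) = (1+r_real)(1+π), we get 1+π = (1 + 12.8%)/(1 + 4.7%) = 1.128/1.047 ≈ 1.07736.
So π ≈ 7.7364%.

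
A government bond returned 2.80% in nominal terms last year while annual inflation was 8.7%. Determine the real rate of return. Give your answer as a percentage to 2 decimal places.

-5.43%

Real return via the Fisher equation: (1 + 2.80%)/(1 + 8.7%) − 1 = 1.0280/1.087 − 1 ≈ -0.05428.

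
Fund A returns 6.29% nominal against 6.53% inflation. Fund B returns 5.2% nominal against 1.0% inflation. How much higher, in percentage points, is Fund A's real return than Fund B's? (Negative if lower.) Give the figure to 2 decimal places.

-4.38

Fund A real return: 1.0629/1.0653 − 1 = -0.225%.
Fund B real return: 1.052/1.010 − 1 = 4.158%.
Difference: -0.225 − 4.158 = -4.383 pp.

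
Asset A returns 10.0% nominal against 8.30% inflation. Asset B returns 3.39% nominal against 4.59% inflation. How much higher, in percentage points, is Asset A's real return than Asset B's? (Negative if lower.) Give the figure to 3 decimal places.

Asset A real return: 1.100/1.0830 − 1 = 1.5697%.
Asset B real return: 1.0339/1.0459 − 1 = -1.1473%.
Difference: 1.5697 − (-1.1473) = 2.7170 pp.

2.717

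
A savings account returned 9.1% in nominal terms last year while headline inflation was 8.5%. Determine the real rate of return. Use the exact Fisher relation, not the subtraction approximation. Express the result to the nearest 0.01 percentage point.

0.55%

Real return via the Fisher equation: (1 + 9.1%)/(1 + 8.5%) − 1 = 1.091/1.085 − 1 ≈ 0.00553.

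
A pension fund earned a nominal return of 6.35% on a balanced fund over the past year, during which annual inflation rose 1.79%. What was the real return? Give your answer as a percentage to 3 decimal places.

4.480%

Real return via the Fisher equation: (1 + 6.35%)/(1 + 1.79%) − 1 = 1.0635/1.0179 − 1 ≈ 0.04480.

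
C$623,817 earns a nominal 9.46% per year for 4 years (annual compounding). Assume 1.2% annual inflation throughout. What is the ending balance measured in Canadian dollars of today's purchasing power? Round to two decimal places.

Nominal value at maturity: C$623,817 × (1 + 9.46%)^4 ≈ C$895,527.61.
Price-level factor over 4 years: (1 + 1.2%)^4 ≈ 1.0488709327.
The maturity value deflated by that factor is the answer in today's purchasing power.

C$853,801.53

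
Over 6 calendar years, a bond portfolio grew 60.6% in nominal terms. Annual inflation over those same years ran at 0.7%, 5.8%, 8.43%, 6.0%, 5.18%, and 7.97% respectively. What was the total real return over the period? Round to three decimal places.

Cumulative inflation factor: 1.007 × 1.058 × 1.0843 × 1.060 × 1.0518 × 1.0797 ≈ 1.39061.
Nominal growth factor: 1.60600. Real growth factor = 1.60600 / 1.39061 ≈ 1.15489.
Total real return ≈ 15.4885%.

15.489%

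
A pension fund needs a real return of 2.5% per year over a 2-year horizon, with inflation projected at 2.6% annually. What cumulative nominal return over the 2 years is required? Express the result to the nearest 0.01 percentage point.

10.60%

Required annual nominal rate: (1+2.5%)(1+2.6%) − 1 = 5.165%.
Cumulative over 2 years: (1 + 0.05165)^2 − 1 ≈ 0.10597.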